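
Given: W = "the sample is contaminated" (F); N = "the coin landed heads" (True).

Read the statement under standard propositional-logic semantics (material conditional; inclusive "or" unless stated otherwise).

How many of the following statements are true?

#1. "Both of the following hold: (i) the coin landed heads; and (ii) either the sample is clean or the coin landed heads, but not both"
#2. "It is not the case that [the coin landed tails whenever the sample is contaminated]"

#1: Formalization: N and (not W xor N)

not W = not False = True
not W xor N = True xor True = False
N and (not W xor N) = True and False = False
So #1 is false.

#2: Parsed as not (W -> not N)

not N = not True = False
W -> not N = False -> False = True
not (W -> not N) = not True = False
Hence #2 is false.

Count: 0.

0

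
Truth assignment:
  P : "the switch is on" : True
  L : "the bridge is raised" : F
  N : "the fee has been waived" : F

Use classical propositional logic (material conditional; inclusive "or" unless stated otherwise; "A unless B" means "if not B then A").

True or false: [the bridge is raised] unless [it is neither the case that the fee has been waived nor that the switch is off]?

True

Formalization: L | (N nor ~P)

~P = ~T = F
N nor ~P = F nor F = T
L | (N nor ~P) = F | T = T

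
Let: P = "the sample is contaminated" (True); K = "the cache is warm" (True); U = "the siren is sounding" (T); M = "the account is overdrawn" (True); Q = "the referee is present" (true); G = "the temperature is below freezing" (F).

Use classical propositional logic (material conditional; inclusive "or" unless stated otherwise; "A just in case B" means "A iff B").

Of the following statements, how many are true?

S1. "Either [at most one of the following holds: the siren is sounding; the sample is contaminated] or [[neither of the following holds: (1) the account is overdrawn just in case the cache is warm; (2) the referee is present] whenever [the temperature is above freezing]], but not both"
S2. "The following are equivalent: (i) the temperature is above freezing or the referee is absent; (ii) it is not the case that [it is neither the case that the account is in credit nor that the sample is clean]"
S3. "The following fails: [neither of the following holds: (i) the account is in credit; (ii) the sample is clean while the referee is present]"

0

S1: Formalization: (U nand P) xor (~G -> ((M <-> K) nor Q))

U nand P = T nand T = F
~G = ~F = T
M <-> K = T <-> T = T
(M <-> K) nor Q = T nor T = F
~G -> ((M <-> K) nor Q) = T -> F = F
(U nand P) xor (~G -> ((M <-> K) nor Q)) = F xor F = F
So S1 is false.

S2: Parsed as (~G | ~Q) <-> ~(~M nor ~P)

~G = ~F = T
~Q = ~T = F
~G | ~Q = T | F = T
~M = ~T = F
~P = ~T = F
~M nor ~P = F nor F = T
~(~M nor ~P) = ~T = F
(~G | ~Q) <-> ~(~M nor ~P) = T <-> F = F
Thus S2 is false.

S3: Formalization: ~(~M nor (~P & Q))

~M = ~T = F
~P = ~T = F
~P & Q = F & T = F
~M nor (~P & Q) = F nor F = T
~(~M nor (~P & Q)) = ~T = F
So S3 is false.

True statements: 0 (none).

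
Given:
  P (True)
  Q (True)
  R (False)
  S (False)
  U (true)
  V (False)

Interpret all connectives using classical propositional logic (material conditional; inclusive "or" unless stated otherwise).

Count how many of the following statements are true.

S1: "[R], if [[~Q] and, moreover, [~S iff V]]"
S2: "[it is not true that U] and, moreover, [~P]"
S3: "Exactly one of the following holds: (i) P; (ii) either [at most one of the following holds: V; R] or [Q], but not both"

S1: Parsed as (~Q & (~S <-> V)) -> R

~Q = ~T = F
~S = ~F = T
~S <-> V = T <-> F = F
~Q & (~S <-> V) = F & F = F
(~Q & (~S <-> V)) -> R = F -> F = T
Thus S1 is true.

S2: In symbols: ~U & ~P

~U = ~T = F
~P = ~T = F
~U & ~P = F & F = F
So S2 is false.

S3: This is P xor ((V nand R) xor Q).

V nand R = F nand F = T
(V nand R) xor Q = T xor T = F
P xor ((V nand R) xor Q) = T xor F = T
Hence S3 is true.

2 of the 3 statements are true.

2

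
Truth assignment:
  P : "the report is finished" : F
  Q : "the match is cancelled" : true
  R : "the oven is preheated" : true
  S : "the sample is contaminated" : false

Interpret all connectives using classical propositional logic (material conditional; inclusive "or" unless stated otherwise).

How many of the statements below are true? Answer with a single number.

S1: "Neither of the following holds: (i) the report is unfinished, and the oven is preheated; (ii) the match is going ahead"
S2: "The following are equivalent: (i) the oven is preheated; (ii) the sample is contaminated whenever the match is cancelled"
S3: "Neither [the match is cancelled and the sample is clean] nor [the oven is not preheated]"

S1: In symbols: (¬P ∧ R) ↓ ¬Q

¬P = ¬F = T
¬P ∧ R = T ∧ T = T
¬Q = ¬T = F
(¬P ∧ R) ↓ ¬Q = T ↓ F = F
So S1 is false.

S2: Parsed as R ↔ (Q → S)

Q → S = T → F = F
R ↔ (Q → S) = T ↔ F = F
Thus S2 is false.

S3: In symbols: (Q ∧ ¬S) ↓ ¬R

¬S = ¬F = T
Q ∧ ¬S = T ∧ T = T
¬R = ¬T = F
(Q ∧ ¬S) ↓ ¬R = T ↓ F = F
Thus S3 is false.

True statements: 0 (none).

0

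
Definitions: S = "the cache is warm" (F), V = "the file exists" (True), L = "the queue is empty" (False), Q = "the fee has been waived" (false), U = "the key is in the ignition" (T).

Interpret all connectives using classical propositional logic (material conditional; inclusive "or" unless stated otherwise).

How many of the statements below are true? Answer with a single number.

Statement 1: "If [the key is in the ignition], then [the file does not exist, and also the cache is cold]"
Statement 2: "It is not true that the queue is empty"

1

Statement 1: Formalization: U → (¬V ∧ ¬S)

¬V = ¬T = F
¬S = ¬F = T
¬V ∧ ¬S = F ∧ T = F
U → (¬V ∧ ¬S) = T → F = F
So Statement 1 is false.

Statement 2: Formalization: ¬L

¬L = ¬F = T
So Statement 2 is true.

True statements: 1 (Statement 2).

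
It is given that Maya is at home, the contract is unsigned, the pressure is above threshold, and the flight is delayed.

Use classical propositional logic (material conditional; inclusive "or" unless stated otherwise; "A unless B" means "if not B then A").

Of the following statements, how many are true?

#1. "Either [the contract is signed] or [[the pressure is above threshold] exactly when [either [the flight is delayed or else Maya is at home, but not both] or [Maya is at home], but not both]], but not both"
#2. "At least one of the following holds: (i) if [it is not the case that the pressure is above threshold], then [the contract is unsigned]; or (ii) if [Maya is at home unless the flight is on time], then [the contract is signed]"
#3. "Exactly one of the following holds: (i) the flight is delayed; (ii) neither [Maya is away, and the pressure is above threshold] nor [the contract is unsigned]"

3

Let Q = "the contract is signed" (False), R = "the pressure is above threshold" (True), S = "the flight is delayed" (True), P = "Maya is at home" (True).

#1: In symbols: Q xor (R iff ((S xor P) xor P))

S xor P = True xor True = False
(S xor P) xor P = False xor True = True
R iff ((S xor P) xor P) = True iff True = True
Q xor (R iff ((S xor P) xor P)) = False xor True = True
Hence #1 is true.

#2: Formalization: (not R -> not Q) or ((P or not S) -> Q)

not R = not True = False
not Q = not False = True
not R -> not Q = False -> True = True
not S = not True = False
P or not S = True or False = True
(P or not S) -> Q = True -> False = False
(not R -> not Q) or ((P or not S) -> Q) = True or False = True
Thus #2 is true.

#3: Formalization: S xor ((not P and R) nor not Q)

not P = not True = False
not P and R = False and True = False
not Q = not False = True
(not P and R) nor not Q = False nor True = False
S xor ((not P and R) nor not Q) = True xor False = True
Hence #3 is true.

3 of the 3 statements are true.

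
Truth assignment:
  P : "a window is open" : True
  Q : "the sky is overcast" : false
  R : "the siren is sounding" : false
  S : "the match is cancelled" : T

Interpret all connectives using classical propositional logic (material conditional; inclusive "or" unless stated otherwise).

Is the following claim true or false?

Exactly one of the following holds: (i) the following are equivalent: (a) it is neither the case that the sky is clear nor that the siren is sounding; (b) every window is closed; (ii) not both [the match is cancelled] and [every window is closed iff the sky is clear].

Formalization: ((not Q nor R) iff not P) xor (S nand (not P iff not Q))

not Q = not False = True
not Q nor R = True nor False = False
not P = not True = False
(not Q nor R) iff not P = False iff False = True
not P = not True = False
not Q = not False = True
not P iff not Q = False iff True = False
S nand (not P iff not Q) = True nand False = True
((not Q nor R) iff not P) xor (S nand (not P iff not Q)) = True xor True = False

The statement is false.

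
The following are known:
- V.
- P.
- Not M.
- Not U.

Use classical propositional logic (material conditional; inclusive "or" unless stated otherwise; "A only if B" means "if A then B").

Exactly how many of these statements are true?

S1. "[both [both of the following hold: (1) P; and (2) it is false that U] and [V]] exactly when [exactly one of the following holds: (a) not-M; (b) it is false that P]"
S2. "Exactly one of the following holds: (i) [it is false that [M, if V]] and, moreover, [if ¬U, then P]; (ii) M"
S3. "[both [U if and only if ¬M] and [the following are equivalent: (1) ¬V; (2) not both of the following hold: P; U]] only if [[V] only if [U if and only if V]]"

3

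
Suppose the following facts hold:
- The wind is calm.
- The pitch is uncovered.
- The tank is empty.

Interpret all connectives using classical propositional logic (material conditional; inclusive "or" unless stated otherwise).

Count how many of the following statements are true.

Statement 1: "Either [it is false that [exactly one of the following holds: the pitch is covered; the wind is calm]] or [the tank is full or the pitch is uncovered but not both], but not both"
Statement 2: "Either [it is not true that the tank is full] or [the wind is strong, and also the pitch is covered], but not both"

Let K = "the pitch is covered" (F), W = "the wind is strong" (F), N = "the tank is full" (F).

Statement 1: This is ¬(K ⊕ ¬W) ⊕ (N ⊕ ¬K).

¬W = ¬F = T
K ⊕ ¬W = F ⊕ T = T
¬(K ⊕ ¬W) = ¬T = F
¬K = ¬F = T
N ⊕ ¬K = F ⊕ T = T
¬(K ⊕ ¬W) ⊕ (N ⊕ ¬K) = F ⊕ T = T
Thus Statement 1 is true.

Statement 2: This is ¬N ⊕ (W ∧ K).

¬N = ¬F = T
W ∧ K = F ∧ F = F
¬N ⊕ (W ∧ K) = T ⊕ F = T
So Statement 2 is true.

True statements: 2 (Statement 1, Statement 2).

2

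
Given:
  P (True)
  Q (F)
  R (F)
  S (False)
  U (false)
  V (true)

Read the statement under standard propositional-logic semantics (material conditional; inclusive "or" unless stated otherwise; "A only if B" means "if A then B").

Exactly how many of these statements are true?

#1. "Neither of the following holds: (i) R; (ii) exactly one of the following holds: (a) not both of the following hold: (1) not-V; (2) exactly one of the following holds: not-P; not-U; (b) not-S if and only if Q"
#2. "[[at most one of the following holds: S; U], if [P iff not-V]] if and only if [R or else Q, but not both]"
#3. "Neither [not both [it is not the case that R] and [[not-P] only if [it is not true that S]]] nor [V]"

0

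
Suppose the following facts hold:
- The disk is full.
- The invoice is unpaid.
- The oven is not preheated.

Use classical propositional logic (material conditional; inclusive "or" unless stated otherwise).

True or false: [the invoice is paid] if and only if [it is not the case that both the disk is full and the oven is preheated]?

Let Q = "the invoice is paid" (F), P = "the disk is full" (T), R = "the oven is preheated" (F).
This is Q <-> (P nand R).

P nand R = T nand F = T
Q <-> (P nand R) = F <-> T = F

False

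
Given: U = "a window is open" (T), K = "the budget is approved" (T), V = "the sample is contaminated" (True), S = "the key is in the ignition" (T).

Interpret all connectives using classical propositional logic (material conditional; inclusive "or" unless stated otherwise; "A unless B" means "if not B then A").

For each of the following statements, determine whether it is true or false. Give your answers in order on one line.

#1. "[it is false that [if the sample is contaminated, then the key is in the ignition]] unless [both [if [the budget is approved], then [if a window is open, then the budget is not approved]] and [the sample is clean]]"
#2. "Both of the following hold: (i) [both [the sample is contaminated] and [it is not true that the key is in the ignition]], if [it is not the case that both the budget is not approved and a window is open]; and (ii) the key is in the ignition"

#1 F / #2 F

#1: Formalization: not (V -> S) or ((K -> (U -> not K)) and not V)

V -> S = True -> True = True
not (V -> S) = not True = False
not K = not True = False
U -> not K = True -> False = False
K -> (U -> not K) = True -> False = False
not V = not True = False
(K -> (U -> not K)) and not V = False and False = False
not (V -> S) or ((K -> (U -> not K)) and not V) = False or False = False
So #1 is false.

#2: Formalization: ((not K nand U) -> (V and not S)) and S

not K = not True = False
not K nand U = False nand True = True
not S = not True = False
V and not S = True and False = False
(not K nand U) -> (V and not S) = True -> False = False
((not K nand U) -> (V and not S)) and S = False and True = False
Thus #2 is false.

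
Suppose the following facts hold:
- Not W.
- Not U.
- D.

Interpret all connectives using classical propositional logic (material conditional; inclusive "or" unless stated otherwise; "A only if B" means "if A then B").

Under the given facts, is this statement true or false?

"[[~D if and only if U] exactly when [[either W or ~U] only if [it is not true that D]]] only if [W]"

This is ((not D iff U) iff ((W or not U) -> not D)) -> W.

not D = not True = False
not D iff U = False iff False = True
not U = not False = True
W or not U = False or True = True
not D = not True = False
(W or not U) -> not D = True -> False = False
(not D iff U) iff ((W or not U) -> not D) = True iff False = False
((not D iff U) iff ((W or not U) -> not D)) -> W = False -> False = True

The statement is true.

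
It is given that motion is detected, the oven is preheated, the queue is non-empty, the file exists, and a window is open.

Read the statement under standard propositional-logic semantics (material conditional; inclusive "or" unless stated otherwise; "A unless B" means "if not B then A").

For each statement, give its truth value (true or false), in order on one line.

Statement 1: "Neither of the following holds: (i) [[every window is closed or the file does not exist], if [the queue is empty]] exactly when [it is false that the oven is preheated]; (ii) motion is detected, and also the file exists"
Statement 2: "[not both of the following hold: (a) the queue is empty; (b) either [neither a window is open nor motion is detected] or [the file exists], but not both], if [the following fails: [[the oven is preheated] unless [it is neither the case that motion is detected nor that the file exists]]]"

Statement 1 false / Statement 2 true

Let N = "the queue is empty" (F), D = "a window is open" (T), U = "the file exists" (T), R = "the oven is preheated" (T), Q = "motion is detected" (T).

Statement 1: This is ((N -> (~D | ~U)) <-> ~R) nor (Q & U).

~D = ~T = F
~U = ~T = F
~D | ~U = F | F = F
N -> (~D | ~U) = F -> F = T
~R = ~T = F
(N -> (~D | ~U)) <-> ~R = T <-> F = F
Q & U = T & T = T
((N -> (~D | ~U)) <-> ~R) nor (Q & U) = F nor T = F
So Statement 1 is false.

Statement 2: Parsed as ~(R | (Q nor U)) -> (N nand ((D nor Q) xor U))

Q nor U = T nor T = F
R | (Q nor U) = T | F = T
~(R | (Q nor U)) = ~T = F
D nor Q = T nor T = F
(D nor Q) xor U = F xor T = T
N nand ((D nor Q) xor U) = F nand T = T
~(R | (Q nor U)) -> (N nand ((D nor Q) xor U)) = F -> T = T
Thus Statement 2 is true.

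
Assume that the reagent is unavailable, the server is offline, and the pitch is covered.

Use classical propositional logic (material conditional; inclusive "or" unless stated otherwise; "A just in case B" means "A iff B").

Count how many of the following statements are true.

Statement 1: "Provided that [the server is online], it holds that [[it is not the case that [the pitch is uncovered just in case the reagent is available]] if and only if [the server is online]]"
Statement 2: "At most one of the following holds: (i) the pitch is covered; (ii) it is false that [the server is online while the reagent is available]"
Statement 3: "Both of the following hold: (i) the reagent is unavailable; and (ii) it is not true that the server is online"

2

Let G = "the server is online" (F), Q = "the pitch is covered" (T), D = "the reagent is available" (F).

Statement 1: In symbols: G -> (~(~Q <-> D) <-> G)

~Q = ~T = F
~Q <-> D = F <-> F = T
~(~Q <-> D) = ~T = F
~(~Q <-> D) <-> G = F <-> F = T
G -> (~(~Q <-> D) <-> G) = F -> T = T
So Statement 1 is true.

Statement 2: This is Q nand ~(G & D).

G & D = F & F = F
~(G & D) = ~F = T
Q nand ~(G & D) = T nand T = F
Hence Statement 2 is false.

Statement 3: Parsed as ~D & ~G

~D = ~F = T
~G = ~F = T
~D & ~G = T & T = T
Hence Statement 3 is true.

2 of the 3 statements are true (Statement 1, Statement 3).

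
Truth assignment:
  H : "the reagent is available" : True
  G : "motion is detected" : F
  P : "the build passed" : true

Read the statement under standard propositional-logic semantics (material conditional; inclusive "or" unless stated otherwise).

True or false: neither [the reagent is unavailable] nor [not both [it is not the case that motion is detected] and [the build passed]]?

True

Parsed as ¬H ↓ (¬G ↑ P)

¬H = ¬T = F
¬G = ¬F = T
¬G ↑ P = T ↑ T = F
¬H ↓ (¬G ↑ P) = F ↓ F = T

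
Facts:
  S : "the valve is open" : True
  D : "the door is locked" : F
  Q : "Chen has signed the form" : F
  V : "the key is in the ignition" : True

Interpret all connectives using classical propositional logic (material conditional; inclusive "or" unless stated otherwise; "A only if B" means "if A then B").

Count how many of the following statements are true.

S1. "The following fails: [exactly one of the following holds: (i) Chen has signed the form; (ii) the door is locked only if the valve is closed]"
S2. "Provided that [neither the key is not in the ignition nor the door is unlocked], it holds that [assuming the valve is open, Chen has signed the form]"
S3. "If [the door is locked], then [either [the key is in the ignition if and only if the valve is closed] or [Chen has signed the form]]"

2

S1: In symbols: ¬(Q ⊕ (D → ¬S))

¬S = ¬T = F
D → ¬S = F → F = T
Q ⊕ (D → ¬S) = F ⊕ T = T
¬(Q ⊕ (D → ¬S)) = ¬T = F
Thus S1 is false.

S2: Formalization: (¬V ↓ ¬D) → (S → Q)

¬V = ¬T = F
¬D = ¬F = T
¬V ↓ ¬D = F ↓ T = F
S → Q = T → F = F
(¬V ↓ ¬D) → (S → Q) = F → F = T
So S2 is true.

S3: This is D → ((V ↔ ¬S) ∨ Q).

¬S = ¬T = F
V ↔ ¬S = T ↔ F = F
(V ↔ ¬S) ∨ Q = F ∨ F = F
D → ((V ↔ ¬S) ∨ Q) = F → F = T
So S3 is true.

Count: 2.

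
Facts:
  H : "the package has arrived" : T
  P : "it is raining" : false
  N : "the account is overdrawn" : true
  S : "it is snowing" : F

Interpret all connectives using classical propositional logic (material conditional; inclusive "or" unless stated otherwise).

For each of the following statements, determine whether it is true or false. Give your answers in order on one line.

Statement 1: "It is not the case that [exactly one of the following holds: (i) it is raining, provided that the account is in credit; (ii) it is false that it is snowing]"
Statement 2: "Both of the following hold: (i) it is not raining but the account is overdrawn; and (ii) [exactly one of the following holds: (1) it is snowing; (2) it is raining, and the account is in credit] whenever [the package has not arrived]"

Statement 1 true; Statement 2 true

Statement 1: In symbols: ~((~N -> P) xor ~S)

~N = ~T = F
~N -> P = F -> F = T
~S = ~F = T
(~N -> P) xor ~S = T xor T = F
~((~N -> P) xor ~S) = ~F = T
Thus Statement 1 is true.

Statement 2: This is (~P & N) & (~H -> (S xor (P & ~N))).

~P = ~F = T
~P & N = T & T = T
~H = ~T = F
~N = ~T = F
P & ~N = F & F = F
S xor (P & ~N) = F xor F = F
~H -> (S xor (P & ~N)) = F -> F = T
(~P & N) & (~H -> (S xor (P & ~N))) = T & T = T
Hence Statement 2 is true.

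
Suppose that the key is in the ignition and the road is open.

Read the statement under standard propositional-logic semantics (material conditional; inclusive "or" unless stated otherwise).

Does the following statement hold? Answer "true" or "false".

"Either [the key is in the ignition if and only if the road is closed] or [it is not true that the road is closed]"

true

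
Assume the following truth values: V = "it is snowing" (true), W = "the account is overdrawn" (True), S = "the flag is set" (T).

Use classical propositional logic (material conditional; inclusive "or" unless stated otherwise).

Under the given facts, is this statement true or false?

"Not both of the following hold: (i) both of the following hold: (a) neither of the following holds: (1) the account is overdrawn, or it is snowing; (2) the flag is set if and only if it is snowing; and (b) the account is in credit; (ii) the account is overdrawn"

This is (((W or V) nor (S iff V)) and not W) nand W.

W or V = True or True = True
S iff V = True iff True = True
(W or V) nor (S iff V) = True nor True = False
not W = not True = False
((W or V) nor (S iff V)) and not W = False and False = False
(((W or V) nor (S iff V)) and not W) nand W = False nand True = True

The statement is true.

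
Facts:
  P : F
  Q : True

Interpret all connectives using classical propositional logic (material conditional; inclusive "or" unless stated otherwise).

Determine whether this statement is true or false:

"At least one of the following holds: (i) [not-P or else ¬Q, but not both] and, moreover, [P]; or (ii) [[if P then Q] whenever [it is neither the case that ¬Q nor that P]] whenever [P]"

In symbols: ((not P xor not Q) and P) or (P -> ((not Q nor P) -> (P -> Q)))

not P = not False = True
not Q = not True = False
not P xor not Q = True xor False = True
(not P xor not Q) and P = True and False = False
not Q = not True = False
not Q nor P = False nor False = True
P -> Q = False -> True = True
(not Q nor P) -> (P -> Q) = True -> True = True
P -> ((not Q nor P) -> (P -> Q)) = False -> True = True
((not P xor not Q) and P) or (P -> ((not Q nor P) -> (P -> Q))) = False or True = True

True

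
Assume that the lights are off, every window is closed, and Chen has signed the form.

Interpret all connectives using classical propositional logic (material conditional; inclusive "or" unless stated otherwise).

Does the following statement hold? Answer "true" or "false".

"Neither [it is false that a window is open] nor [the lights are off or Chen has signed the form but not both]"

The statement is false.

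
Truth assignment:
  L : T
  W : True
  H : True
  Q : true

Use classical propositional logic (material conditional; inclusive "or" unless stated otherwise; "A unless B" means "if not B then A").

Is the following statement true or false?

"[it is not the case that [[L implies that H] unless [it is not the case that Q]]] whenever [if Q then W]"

false

Values: Q=T, W=T, L=T, H=T.
Parsed as (Q → W) → ¬((L → H) ∨ ¬Q)

Q → W = T → T = T
L → H = T → T = T
¬Q = ¬T = F
(L → H) ∨ ¬Q = T ∨ F = T
¬((L → H) ∨ ¬Q) = ¬T = F
(Q → W) → ¬((L → H) ∨ ¬Q) = T → F = F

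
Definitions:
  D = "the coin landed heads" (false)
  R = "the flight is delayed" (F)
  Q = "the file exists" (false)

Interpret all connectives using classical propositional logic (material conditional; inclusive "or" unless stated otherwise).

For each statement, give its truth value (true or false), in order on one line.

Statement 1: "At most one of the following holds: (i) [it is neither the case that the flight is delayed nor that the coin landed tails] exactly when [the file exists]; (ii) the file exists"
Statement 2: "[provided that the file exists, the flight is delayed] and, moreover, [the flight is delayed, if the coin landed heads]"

Statement 1 T; Statement 2 T

Statement 1: Formalization: ((R ↓ ¬D) ↔ Q) ↑ Q

¬D = ¬F = T
R ↓ ¬D = F ↓ T = F
(R ↓ ¬D) ↔ Q = F ↔ F = T
((R ↓ ¬D) ↔ Q) ↑ Q = T ↑ F = T
So Statement 1 is true.

Statement 2: Parsed as (Q → R) ∧ (D → R)

Q → R = F → F = T
D → R = F → F = T
(Q → R) ∧ (D → R) = T ∧ T = T
Hence Statement 2 is true.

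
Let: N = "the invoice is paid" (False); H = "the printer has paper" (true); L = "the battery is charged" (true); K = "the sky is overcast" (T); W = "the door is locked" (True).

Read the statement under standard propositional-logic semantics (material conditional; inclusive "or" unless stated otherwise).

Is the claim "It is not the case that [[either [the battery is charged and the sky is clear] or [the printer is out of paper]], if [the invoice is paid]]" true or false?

False

Values: N=F, L=T, K=T, H=T.
Formalization: ~(N -> ((L & ~K) | ~H))

~K = ~T = F
L & ~K = T & F = F
~H = ~T = F
(L & ~K) | ~H = F | F = F
N -> ((L & ~K) | ~H) = F -> F = T
~(N -> ((L & ~K) | ~H)) = ~T = F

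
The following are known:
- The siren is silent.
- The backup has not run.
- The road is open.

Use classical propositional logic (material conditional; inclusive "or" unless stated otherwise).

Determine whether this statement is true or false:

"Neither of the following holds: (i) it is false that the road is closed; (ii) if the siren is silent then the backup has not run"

false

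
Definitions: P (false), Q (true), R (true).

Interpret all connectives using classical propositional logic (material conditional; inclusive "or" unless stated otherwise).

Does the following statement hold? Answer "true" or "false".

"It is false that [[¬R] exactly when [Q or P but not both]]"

Values: R=T, Q=T, P=F.
Parsed as ¬(¬R ↔ (Q ⊕ P))

¬R = ¬T = F
Q ⊕ P = T ⊕ F = T
¬R ↔ (Q ⊕ P) = F ↔ T = F
¬(¬R ↔ (Q ⊕ P)) = ¬F = T

True.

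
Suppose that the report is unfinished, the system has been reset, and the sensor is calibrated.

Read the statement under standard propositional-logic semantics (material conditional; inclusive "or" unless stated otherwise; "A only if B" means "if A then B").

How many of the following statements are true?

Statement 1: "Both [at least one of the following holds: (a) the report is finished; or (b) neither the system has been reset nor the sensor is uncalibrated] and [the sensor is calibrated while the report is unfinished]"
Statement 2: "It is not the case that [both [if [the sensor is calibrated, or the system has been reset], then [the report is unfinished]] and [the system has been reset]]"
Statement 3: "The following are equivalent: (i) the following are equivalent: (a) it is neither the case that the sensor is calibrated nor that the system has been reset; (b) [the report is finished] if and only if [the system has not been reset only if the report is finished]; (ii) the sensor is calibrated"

1

Let P = "the report is finished" (F), Q = "the system has been reset" (T), R = "the sensor is calibrated" (T).

Statement 1: This is (P ∨ (Q ↓ ¬R)) ∧ (R ∧ ¬P).

¬R = ¬T = F
Q ↓ ¬R = T ↓ F = F
P ∨ (Q ↓ ¬R) = F ∨ F = F
¬P = ¬F = T
R ∧ ¬P = T ∧ T = T
(P ∨ (Q ↓ ¬R)) ∧ (R ∧ ¬P) = F ∧ T = F
Thus Statement 1 is false.

Statement 2: In symbols: ¬(((R ∨ Q) → ¬P) ∧ Q)

R ∨ Q = T ∨ T = T
¬P = ¬F = T
(R ∨ Q) → ¬P = T → T = T
((R ∨ Q) → ¬P) ∧ Q = T ∧ T = T
¬(((R ∨ Q) → ¬P) ∧ Q) = ¬T = F
Thus Statement 2 is false.

Statement 3: Formalization: ((R ↓ Q) ↔ (P ↔ (¬Q → P))) ↔ R

R ↓ Q = T ↓ T = F
¬Q = ¬T = F
¬Q → P = F → F = T
P ↔ (¬Q → P) = F ↔ T = F
(R ↓ Q) ↔ (P ↔ (¬Q → P)) = F ↔ F = T
((R ↓ Q) ↔ (P ↔ (¬Q → P))) ↔ R = T ↔ T = T
Thus Statement 3 is true.

1 of the 3 statements is true.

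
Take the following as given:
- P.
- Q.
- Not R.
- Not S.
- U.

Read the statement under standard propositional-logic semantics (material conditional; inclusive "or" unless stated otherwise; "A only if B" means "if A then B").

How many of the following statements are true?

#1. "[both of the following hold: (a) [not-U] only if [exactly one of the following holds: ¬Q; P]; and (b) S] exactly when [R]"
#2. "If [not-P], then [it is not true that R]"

#1: In symbols: ((not U -> (not Q xor P)) and S) iff R

not U = not True = False
not Q = not True = False
not Q xor P = False xor True = True
not U -> (not Q xor P) = False -> True = True
(not U -> (not Q xor P)) and S = True and False = False
((not U -> (not Q xor P)) and S) iff R = False iff False = True
Hence #1 is true.

#2: Parsed as not P -> not R

not P = not True = False
not R = not False = True
not P -> not R = False -> True = True
Thus #2 is true.

True statements: 2.

2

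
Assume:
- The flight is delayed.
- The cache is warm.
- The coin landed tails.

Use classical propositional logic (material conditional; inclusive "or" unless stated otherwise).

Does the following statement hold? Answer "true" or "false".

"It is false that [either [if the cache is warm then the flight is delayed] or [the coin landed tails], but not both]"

True

Let M = "the cache is warm" (T), L = "the flight is delayed" (T), D = "the coin landed heads" (F).
In symbols: ~((M -> L) xor ~D)

M -> L = T -> T = T
~D = ~F = T
(M -> L) xor ~D = T xor T = F
~((M -> L) xor ~D) = ~F = T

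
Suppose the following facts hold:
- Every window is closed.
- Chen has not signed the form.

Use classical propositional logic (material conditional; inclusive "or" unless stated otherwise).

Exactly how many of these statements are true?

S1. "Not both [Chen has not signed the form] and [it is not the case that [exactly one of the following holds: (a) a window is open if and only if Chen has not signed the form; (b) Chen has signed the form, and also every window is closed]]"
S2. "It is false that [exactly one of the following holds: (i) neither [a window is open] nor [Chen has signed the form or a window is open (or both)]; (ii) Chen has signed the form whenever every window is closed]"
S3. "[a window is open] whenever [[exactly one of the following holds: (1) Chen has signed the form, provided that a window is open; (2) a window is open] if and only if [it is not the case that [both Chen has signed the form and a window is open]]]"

0

Let Q = "Chen has signed the form" (False), P = "a window is open" (False).

S1: In symbols: not Q nand not ((P iff not Q) xor (Q and not P))

not Q = not False = True
not Q = not False = True
P iff not Q = False iff True = False
not P = not False = True
Q and not P = False and True = False
(P iff not Q) xor (Q and not P) = False xor False = False
not ((P iff not Q) xor (Q and not P)) = not False = True
not Q nand not ((P iff not Q) xor (Q and not P)) = True nand True = False
Hence S1 is false.

S2: In symbols: not ((P nor (Q or P)) xor (not P -> Q))

Q or P = False or False = False
P nor (Q or P) = False nor False = True
not P = not False = True
not P -> Q = True -> False = False
(P nor (Q or P)) xor (not P -> Q) = True xor False = True
not ((P nor (Q or P)) xor (not P -> Q)) = not True = False
Hence S2 is false.

S3: This is (((P -> Q) xor P) iff not (Q and P)) -> P.

P -> Q = False -> False = True
(P -> Q) xor P = True xor False = True
Q and P = False and False = False
not (Q and P) = not False = True
((P -> Q) xor P) iff not (Q and P) = True iff True = True
(((P -> Q) xor P) iff not (Q and P)) -> P = True -> False = False
Hence S3 is false.

True statements: 0 (none).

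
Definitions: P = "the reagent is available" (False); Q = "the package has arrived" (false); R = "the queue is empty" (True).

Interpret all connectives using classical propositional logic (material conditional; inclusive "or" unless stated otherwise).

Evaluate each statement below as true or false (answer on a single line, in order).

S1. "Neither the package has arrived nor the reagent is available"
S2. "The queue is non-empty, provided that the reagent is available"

S1: Formalization: Q nor P

Q nor P = False nor False = True
Thus S1 is true.

S2: In symbols: P -> not R

not R = not True = False
P -> not R = False -> False = True
Hence S2 is true.

S1 True, S2 True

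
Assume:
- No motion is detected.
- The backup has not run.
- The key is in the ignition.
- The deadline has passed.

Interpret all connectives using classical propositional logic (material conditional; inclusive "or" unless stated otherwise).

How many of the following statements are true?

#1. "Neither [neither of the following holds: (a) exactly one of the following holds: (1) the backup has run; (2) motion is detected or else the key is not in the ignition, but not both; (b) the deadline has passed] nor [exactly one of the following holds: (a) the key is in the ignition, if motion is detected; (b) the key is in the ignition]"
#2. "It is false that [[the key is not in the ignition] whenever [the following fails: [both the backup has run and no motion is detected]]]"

Let Q = "the backup has run" (F), P = "motion is detected" (F), R = "the key is in the ignition" (T), S = "the deadline has passed" (T).

#1: Formalization: ((Q xor (P xor ~R)) nor S) nor ((P -> R) xor R)

~R = ~T = F
P xor ~R = F xor F = F
Q xor (P xor ~R) = F xor F = F
(Q xor (P xor ~R)) nor S = F nor T = F
P -> R = F -> T = T
(P -> R) xor R = T xor T = F
((Q xor (P xor ~R)) nor S) nor ((P -> R) xor R) = F nor F = T
Thus #1 is true.

#2: Formalization: ~(~(Q & ~P) -> ~R)

~P = ~F = T
Q & ~P = F & T = F
~(Q & ~P) = ~F = T
~R = ~T = F
~(Q & ~P) -> ~R = T -> F = F
~(~(Q & ~P) -> ~R) = ~F = T
So #2 is true.

Count: 2.

2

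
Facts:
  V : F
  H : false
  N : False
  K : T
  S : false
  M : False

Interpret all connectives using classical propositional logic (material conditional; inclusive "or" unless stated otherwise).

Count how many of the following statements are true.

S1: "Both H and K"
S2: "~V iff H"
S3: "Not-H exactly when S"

0

S1: Formalization: H ∧ K

H ∧ K = F ∧ T = F
Hence S1 is false.

S2: Parsed as ¬V ↔ H

¬V = ¬F = T
¬V ↔ H = T ↔ F = F
Thus S2 is false.

S3: In symbols: ¬H ↔ S

¬H = ¬F = T
¬H ↔ S = T ↔ F = F
Thus S3 is false.

0 of the 3 statements are true (none).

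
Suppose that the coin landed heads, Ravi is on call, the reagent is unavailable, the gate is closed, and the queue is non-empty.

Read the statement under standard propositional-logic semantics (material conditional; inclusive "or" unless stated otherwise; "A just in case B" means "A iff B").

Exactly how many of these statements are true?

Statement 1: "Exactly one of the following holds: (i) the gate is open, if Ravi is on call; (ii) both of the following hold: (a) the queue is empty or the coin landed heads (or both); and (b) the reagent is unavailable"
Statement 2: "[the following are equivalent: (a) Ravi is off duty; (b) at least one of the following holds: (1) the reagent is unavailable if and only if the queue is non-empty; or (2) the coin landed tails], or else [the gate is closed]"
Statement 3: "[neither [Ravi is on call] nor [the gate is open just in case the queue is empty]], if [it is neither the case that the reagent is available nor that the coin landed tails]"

2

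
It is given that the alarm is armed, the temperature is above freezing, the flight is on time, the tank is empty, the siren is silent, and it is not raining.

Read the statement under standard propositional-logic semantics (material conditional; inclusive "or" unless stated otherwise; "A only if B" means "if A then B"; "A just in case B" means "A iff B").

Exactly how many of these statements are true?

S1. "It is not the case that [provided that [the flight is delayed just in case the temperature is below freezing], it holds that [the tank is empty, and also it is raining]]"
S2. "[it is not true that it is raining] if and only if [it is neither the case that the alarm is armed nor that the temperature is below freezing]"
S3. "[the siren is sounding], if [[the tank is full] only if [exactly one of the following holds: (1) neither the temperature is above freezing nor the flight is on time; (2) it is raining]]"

Let S = "the flight is delayed" (False), M = "the temperature is below freezing" (False), L = "the tank is full" (False), V = "it is raining" (False), D = "the alarm is armed" (True), K = "the siren is sounding" (False).

S1: Parsed as not ((S iff M) -> (not L and V))

S iff M = False iff False = True
not L = not False = True
not L and V = True and False = False
(S iff M) -> (not L and V) = True -> False = False
not ((S iff M) -> (not L and V)) = not False = True
Thus S1 is true.

S2: Formalization: not V iff (D nor M)

not V = not False = True
D nor M = True nor False = False
not V iff (D nor M) = True iff False = False
Thus S2 is false.

S3: Parsed as (L -> ((not M nor not S) xor V)) -> K

not M = not False = True
not S = not False = True
not M nor not S = True nor True = False
(not M nor not S) xor V = False xor False = False
L -> ((not M nor not S) xor V) = False -> False = True
(L -> ((not M nor not S) xor V)) -> K = True -> False = False
Hence S3 is false.

Count: 1.

1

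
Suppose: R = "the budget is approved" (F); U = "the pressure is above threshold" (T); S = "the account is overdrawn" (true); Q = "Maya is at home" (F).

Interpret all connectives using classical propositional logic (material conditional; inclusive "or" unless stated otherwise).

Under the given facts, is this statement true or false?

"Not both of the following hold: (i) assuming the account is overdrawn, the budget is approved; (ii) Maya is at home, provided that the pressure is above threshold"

true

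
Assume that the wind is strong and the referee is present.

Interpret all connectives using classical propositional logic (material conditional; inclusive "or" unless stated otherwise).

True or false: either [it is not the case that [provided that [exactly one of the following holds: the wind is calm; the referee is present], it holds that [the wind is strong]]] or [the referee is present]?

Let U = "the wind is strong" (T), H = "the referee is present" (T).
This is ¬((¬U ⊕ H) → U) ∨ H.

¬U = ¬T = F
¬U ⊕ H = F ⊕ T = T
(¬U ⊕ H) → U = T → T = T
¬((¬U ⊕ H) → U) = ¬T = F
¬((¬U ⊕ H) → U) ∨ H = F ∨ T = T

True.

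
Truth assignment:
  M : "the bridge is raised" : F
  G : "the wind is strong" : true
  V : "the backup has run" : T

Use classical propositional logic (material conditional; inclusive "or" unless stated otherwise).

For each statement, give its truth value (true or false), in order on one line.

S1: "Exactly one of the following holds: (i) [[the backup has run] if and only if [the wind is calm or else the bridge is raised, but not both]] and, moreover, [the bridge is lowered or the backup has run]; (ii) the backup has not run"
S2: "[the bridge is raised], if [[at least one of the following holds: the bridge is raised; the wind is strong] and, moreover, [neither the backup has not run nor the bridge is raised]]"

S1: Formalization: ((V ↔ (¬G ⊕ M)) ∧ (¬M ∨ V)) ⊕ ¬V

¬G = ¬T = F
¬G ⊕ M = F ⊕ F = F
V ↔ (¬G ⊕ M) = T ↔ F = F
¬M = ¬F = T
¬M ∨ V = T ∨ T = T
(V ↔ (¬G ⊕ M)) ∧ (¬M ∨ V) = F ∧ T = F
¬V = ¬T = F
((V ↔ (¬G ⊕ M)) ∧ (¬M ∨ V)) ⊕ ¬V = F ⊕ F = F
Thus S1 is false.

S2: Parsed as ((M ∨ G) ∧ (¬V ↓ M)) → M

M ∨ G = F ∨ T = T
¬V = ¬T = F
¬V ↓ M = F ↓ F = T
(M ∨ G) ∧ (¬V ↓ M) = T ∧ T = T
((M ∨ G) ∧ (¬V ↓ M)) → M = T → F = F
Hence S2 is false.

S1 F / S2 F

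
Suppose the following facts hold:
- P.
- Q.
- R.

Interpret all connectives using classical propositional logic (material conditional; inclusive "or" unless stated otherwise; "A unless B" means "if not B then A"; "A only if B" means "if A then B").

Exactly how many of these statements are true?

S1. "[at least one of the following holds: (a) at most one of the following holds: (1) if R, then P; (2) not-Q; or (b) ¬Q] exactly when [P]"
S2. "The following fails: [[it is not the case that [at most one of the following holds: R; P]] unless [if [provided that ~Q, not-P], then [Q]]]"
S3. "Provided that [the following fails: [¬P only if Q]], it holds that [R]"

2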